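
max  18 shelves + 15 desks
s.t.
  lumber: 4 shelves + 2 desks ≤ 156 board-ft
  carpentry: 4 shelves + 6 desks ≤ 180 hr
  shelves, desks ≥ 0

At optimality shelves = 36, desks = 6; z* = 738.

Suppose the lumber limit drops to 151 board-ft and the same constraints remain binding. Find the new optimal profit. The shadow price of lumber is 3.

723

Δb = -5, so new z* = 738 + (3)·(-5) = 738 − 15 = 723.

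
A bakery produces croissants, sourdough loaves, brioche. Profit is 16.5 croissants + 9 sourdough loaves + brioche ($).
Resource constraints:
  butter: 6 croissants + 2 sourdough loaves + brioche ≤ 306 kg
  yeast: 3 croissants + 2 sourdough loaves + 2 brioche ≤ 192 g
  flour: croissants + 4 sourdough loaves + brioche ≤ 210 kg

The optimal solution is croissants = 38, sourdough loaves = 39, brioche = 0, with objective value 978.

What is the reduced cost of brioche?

Check each constraint at x*: butter 306/306 (tight); yeast 192/192 (tight); flour 194/210 (slack 16).
By complementary slackness, y = 0 for the non-binding constraint.
From A_Bᵀ y = c: 6·y_butter + 3·y_yeast = 16.5; 2·y_butter + 2·y_yeast = 9.
This yields shadow prices y_butter = 1, y_yeast = 3.5.
Reduced cost of brioche: c₃ − yᵀa₃ = 1 − (1·1 + 3.5·2) = 1 − 8 = -7.

-7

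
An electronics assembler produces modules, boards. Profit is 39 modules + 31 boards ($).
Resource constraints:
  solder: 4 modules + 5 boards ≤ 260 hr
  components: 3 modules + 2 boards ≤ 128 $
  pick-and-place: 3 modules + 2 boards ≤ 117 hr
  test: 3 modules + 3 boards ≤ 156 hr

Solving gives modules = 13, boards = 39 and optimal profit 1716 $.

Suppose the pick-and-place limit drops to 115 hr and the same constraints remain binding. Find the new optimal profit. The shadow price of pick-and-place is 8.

Δb = -2, so new z* = 1716 + (8)·(-2) = 1716 − 16 = 1700.

1700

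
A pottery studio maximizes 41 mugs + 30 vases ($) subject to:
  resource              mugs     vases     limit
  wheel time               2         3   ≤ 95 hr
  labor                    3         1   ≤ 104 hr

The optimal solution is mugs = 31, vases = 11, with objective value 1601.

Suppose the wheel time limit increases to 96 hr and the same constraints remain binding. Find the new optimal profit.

1608

Check each constraint at x*: wheel time 95/95 (tight); labor 104/104 (tight).
Dual feasibility on the basic columns requires 2·y_wheel time + 3·y_labor = 41, 3·y_wheel time + 1·y_labor = 30.
This yields shadow prices y_wheel time = 7, y_labor = 9.
Δz = y_wheel time·Δb = 7 × (1) = 7, so new z* = 1601 + 7 = 1608.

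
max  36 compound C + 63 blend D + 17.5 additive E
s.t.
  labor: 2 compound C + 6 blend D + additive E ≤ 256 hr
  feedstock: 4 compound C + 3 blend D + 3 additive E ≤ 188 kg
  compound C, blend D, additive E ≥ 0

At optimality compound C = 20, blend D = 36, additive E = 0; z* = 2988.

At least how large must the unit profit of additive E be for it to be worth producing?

Check each constraint at x*: labor 256/256 (tight); feedstock 188/188 (tight).
Dual feasibility on the basic columns requires 2·y_labor + 4·y_feedstock = 36, 6·y_labor + 3·y_feedstock = 63.
Solving: y_labor = 8, y_feedstock = 5.
additive E enters the basis when its profit ≥ yᵀa₃ = 8·1 + 5·3 = 23.

23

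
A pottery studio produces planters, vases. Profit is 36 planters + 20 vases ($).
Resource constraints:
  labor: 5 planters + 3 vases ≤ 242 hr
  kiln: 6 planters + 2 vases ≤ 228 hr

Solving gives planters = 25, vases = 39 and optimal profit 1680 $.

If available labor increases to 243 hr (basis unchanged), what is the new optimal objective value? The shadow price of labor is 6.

Δb = 1, so new z* = 1680 + (6)·(1) = 1680 + 6 = 1686.

1686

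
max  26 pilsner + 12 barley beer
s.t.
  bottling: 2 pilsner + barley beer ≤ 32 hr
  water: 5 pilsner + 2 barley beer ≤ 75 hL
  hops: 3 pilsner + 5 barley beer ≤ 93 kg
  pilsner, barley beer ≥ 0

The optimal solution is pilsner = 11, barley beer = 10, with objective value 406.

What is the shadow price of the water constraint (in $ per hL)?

Check each constraint at x*: bottling 32/32 (tight); water 75/75 (tight); hops 83/93 (slack 10).
Slack constraints have shadow price 0 (complementary slackness).
Dual feasibility on the basic columns requires 2·y_bottling + 5·y_water = 26, 1·y_bottling + 2·y_water = 12.
This yields shadow prices y_bottling = 8, y_water = 2.
Shadow price of water = 2.

2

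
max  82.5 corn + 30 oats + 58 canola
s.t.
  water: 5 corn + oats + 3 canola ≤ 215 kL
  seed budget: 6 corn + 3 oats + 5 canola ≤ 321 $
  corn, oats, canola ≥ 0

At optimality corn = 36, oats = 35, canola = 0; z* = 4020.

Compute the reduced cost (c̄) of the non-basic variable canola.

Both water and seed budget are binding at x*.
The binding rows give the dual system: 5·y_water + 6·y_seed budget = 82.5 and 1·y_water + 3·y_seed budget = 30.
→ y_water = 7.5 and y_seed budget = 7.5.
Reduced cost of canola: c₃ − yᵀa₃ = 58 − (7.5·3 + 7.5·5) = 58 − 60 = -2.

-2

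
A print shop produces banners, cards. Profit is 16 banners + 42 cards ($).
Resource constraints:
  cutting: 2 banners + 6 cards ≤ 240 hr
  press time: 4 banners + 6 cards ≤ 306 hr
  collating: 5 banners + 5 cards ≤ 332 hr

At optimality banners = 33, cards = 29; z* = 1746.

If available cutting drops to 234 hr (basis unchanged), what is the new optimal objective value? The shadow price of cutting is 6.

1710

Δb = -6, so new z* = 1746 + (6)·(-6) = 1746 − 36 = 1710.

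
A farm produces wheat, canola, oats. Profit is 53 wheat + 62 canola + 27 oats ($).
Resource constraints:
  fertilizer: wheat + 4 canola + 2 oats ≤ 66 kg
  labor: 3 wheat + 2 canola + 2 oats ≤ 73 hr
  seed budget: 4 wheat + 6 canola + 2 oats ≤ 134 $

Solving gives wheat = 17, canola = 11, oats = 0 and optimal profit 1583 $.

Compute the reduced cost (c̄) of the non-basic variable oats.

-3

At the optimum: fertilizer uses 61 of 66 (slack = 5); labor uses 73 of 73 (binding); seed budget uses 134 of 134 (binding).
By complementary slackness, y = 0 for the non-binding constraint.
Dual feasibility on the basic columns requires 3·y_labor + 4·y_seed budget = 53, 2·y_labor + 6·y_seed budget = 62.
This yields shadow prices y_labor = 7, y_seed budget = 8.
Reduced cost of oats: c₃ − yᵀa₃ = 27 − (7·2 + 8·2) = 27 − 30 = -3.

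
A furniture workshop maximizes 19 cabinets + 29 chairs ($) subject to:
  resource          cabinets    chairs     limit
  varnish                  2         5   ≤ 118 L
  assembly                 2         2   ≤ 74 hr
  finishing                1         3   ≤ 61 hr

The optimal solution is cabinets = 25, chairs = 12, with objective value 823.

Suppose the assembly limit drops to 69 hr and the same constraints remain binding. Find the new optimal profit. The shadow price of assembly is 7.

Δb = -5, so new z* = 823 + (7)·(-5) = 823 − 35 = 788.

788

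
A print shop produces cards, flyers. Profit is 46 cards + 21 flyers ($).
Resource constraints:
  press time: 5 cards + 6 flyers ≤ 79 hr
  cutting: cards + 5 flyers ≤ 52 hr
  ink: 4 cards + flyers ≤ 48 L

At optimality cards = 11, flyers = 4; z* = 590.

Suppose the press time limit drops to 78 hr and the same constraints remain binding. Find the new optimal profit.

588

At the optimum: press time uses 79 of 79 (binding); cutting uses 31 of 52 (slack = 21); ink uses 48 of 48 (binding).
By complementary slackness, y = 0 for the non-binding constraint.
Dual feasibility on the basic columns requires 5·y_press time + 4·y_ink = 46, 6·y_press time + 1·y_ink = 21.
Solving: y_press time = 2, y_ink = 9.
Δz = y_press time·Δb = 2 × (-1) = -2, so new z* = 590 − 2 = 588.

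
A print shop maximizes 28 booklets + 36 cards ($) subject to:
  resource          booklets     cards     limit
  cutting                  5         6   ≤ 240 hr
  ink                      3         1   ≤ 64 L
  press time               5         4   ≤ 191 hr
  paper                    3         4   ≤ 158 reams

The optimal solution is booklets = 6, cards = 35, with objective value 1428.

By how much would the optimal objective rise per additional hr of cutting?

Check each constraint at x*: cutting 240/240 (tight); ink 53/64 (slack 11); press time 170/191 (slack 21); paper 158/158 (tight).
Slack constraints have shadow price 0 (complementary slackness).
Dual feasibility on the basic columns requires 5·y_cutting + 3·y_paper = 28, 6·y_cutting + 4·y_paper = 36.
This yields shadow prices y_cutting = 2, y_paper = 6.
Shadow price of cutting = 2.

2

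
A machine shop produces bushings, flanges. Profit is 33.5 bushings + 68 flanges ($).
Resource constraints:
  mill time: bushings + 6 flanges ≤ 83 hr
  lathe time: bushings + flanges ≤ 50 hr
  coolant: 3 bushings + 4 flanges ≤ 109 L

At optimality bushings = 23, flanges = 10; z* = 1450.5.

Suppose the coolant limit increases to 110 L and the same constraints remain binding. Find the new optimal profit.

Binding: mill time and coolant. Non-binding: lathe time (17 unused).
By complementary slackness, y = 0 for the non-binding constraint.
From A_Bᵀ y = c: 1·y_mill time + 3·y_coolant = 33.5; 6·y_mill time + 4·y_coolant = 68.
→ y_mill time = 5 and y_coolant = 9.5.
Δz = y_coolant·Δb = 9.5 × (1) = 9.5, so new z* = 1450.5 + 9.5 = 1460.

1460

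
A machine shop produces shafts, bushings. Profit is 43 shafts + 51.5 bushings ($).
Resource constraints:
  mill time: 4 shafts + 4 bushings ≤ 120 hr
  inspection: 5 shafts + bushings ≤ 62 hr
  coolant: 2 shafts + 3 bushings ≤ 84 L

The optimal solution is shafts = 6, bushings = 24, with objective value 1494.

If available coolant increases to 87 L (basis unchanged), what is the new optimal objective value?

At the optimum: mill time uses 120 of 120 (binding); inspection uses 54 of 62 (slack = 8); coolant uses 84 of 84 (binding).
By complementary slackness, y = 0 for the non-binding constraint.
From A_Bᵀ y = c: 4·y_mill time + 2·y_coolant = 43; 4·y_mill time + 3·y_coolant = 51.5.
This yields shadow prices y_mill time = 6.5, y_coolant = 8.5.
Δz = y_coolant·Δb = 8.5 × (3) = 25.5, so new z* = 1494 + 25.5 = 1519.5.

1519.5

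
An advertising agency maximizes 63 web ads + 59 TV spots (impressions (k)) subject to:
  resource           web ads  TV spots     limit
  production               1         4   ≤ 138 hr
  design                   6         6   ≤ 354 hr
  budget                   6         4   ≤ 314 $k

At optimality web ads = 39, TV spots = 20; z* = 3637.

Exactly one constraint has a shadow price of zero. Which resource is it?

production

production: 119/138 (slack 19)
design: 354/354 (binding)
budget: 314/314 (binding)
By complementary slackness, a constraint with positive slack has shadow price 0 → production.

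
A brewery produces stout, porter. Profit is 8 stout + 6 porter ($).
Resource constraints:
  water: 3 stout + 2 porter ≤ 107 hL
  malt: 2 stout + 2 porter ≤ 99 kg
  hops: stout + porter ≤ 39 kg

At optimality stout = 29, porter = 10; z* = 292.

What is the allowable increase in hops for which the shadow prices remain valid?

Binding constraints: water, hops. The basis is B = [[3,2],[1,1]] with det 1.
Per unit increase in hops, x* moves by d = (-2, 3).
The basis stays optimal until malt becomes binding; allowable increase = 10.5 kg.

10.5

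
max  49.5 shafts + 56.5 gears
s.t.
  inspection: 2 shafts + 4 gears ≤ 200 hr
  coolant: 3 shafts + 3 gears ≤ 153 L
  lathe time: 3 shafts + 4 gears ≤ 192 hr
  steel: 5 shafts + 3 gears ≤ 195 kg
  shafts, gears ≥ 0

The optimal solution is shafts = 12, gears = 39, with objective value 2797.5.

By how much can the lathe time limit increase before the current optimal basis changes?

10

Binding constraints: coolant, lathe time. The basis is B = [[3,3],[3,4]] with det 3.
Per unit increase in lathe time, x* moves by d = (-1, 1).
The basis stays optimal until inspection becomes binding; allowable increase = 10 hr.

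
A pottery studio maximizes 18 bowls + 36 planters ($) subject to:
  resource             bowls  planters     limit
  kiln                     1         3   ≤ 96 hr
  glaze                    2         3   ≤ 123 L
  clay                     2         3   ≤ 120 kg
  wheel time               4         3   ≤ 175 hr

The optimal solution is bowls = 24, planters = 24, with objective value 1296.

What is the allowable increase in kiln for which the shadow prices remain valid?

Binding constraints: kiln, clay. The basis is B = [[1,3],[2,3]] with det -3.
Per unit increase in kiln, x* moves by d = (-1, 0.6667).
The basis stays optimal until bowls reaches 0; allowable increase = 24 hr.

24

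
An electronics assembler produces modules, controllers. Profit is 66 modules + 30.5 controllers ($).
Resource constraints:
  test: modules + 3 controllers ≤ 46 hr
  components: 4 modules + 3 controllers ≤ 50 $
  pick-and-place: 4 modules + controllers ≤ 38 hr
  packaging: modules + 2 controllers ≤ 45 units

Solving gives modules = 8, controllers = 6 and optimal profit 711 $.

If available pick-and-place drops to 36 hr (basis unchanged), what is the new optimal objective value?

692

Binding: components and pick-and-place. Non-binding: test (20 unused), packaging (25 unused).
By complementary slackness, y = 0 for the non-binding constraints.
The binding rows give the dual system: 4·y_components + 4·y_pick-and-place = 66 and 3·y_components + 1·y_pick-and-place = 30.5.
Solving: y_components = 7, y_pick-and-place = 9.5.
Δz = y_pick-and-place·Δb = 9.5 × (-2) = -19, so new z* = 711 − 19 = 692.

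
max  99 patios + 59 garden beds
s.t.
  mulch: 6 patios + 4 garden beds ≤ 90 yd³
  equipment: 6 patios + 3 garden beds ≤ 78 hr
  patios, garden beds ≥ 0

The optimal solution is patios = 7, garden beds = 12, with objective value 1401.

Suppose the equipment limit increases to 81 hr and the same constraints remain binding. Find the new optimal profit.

1422

Both mulch and equipment are binding at x*.
Dual feasibility on the basic columns requires 6·y_mulch + 6·y_equipment = 99, 4·y_mulch + 3·y_equipment = 59.
Solving: y_mulch = 9.5, y_equipment = 7.
Δz = y_equipment·Δb = 7 × (3) = 21, so new z* = 1401 + 21 = 1422.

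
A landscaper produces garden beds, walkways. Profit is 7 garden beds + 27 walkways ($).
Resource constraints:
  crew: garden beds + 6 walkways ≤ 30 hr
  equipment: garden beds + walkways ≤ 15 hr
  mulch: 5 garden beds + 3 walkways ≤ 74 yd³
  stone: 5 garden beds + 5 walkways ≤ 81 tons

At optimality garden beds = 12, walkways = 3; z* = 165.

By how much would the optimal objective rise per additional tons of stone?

At the optimum: crew uses 30 of 30 (binding); equipment uses 15 of 15 (binding); mulch uses 69 of 74 (slack = 5); stone uses 75 of 81 (slack = 6).
By complementary slackness, y = 0 for the non-binding constraints.
The binding rows give the dual system: 1·y_crew + 1·y_equipment = 7 and 6·y_crew + 1·y_equipment = 27.
Solving: y_crew = 4, y_equipment = 3.
Shadow price of stone = 0.

0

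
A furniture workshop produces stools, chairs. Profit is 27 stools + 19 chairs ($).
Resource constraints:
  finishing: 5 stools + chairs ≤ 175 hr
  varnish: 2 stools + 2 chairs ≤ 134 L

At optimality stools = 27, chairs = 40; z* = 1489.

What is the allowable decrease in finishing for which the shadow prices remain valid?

Binding constraints: finishing, varnish. The basis is B = [[5,1],[2,2]] with det 8.
Per unit decrease in finishing, x* moves by d = (-0.25, 0.25).
The basis stays optimal until stools reaches 0; allowable decrease = 108 hr.

108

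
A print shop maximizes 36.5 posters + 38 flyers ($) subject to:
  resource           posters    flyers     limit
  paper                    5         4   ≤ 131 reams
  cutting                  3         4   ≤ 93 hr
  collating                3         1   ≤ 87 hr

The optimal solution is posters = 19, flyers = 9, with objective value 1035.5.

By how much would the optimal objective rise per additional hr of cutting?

Check each constraint at x*: paper 131/131 (tight); cutting 93/93 (tight); collating 66/87 (slack 21).
Slack constraints have shadow price 0 (complementary slackness).
The binding rows give the dual system: 5·y_paper + 3·y_cutting = 36.5 and 4·y_paper + 4·y_cutting = 38.
This yields shadow prices y_paper = 4, y_cutting = 5.5.
Shadow price of cutting = 5.5.

5.5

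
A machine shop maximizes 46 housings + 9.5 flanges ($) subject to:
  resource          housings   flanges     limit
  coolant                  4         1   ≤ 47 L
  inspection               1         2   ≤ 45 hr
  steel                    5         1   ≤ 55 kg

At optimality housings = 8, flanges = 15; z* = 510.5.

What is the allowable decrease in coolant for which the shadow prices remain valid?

3

Binding constraints: coolant, steel. The basis is B = [[4,1],[5,1]] with det -1.
Per unit decrease in coolant, x* moves by d = (1, -5).
The basis stays optimal until flanges reaches 0; allowable decrease = 3 L.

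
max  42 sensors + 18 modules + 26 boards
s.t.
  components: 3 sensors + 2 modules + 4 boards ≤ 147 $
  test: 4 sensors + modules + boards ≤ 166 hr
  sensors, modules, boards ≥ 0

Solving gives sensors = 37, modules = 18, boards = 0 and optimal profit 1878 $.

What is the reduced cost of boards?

At the optimum: components uses 147 of 147 (binding); test uses 166 of 166 (binding).
The binding rows give the dual system: 3·y_components + 4·y_test = 42 and 2·y_components + 1·y_test = 18.
This yields shadow prices y_components = 6, y_test = 6.
Reduced cost of boards: c₃ − yᵀa₃ = 26 − (6·4 + 6·1) = 26 − 30 = -4.

-4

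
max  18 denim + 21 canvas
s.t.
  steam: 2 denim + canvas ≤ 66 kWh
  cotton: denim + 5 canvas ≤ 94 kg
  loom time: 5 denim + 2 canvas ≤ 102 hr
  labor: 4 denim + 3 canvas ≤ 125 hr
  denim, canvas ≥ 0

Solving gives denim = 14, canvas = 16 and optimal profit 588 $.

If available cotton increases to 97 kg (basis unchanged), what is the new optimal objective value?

Check each constraint at x*: steam 44/66 (slack 22); cotton 94/94 (tight); loom time 102/102 (tight); labor 104/125 (slack 21).
By complementary slackness, y = 0 for the non-binding constraints.
From A_Bᵀ y = c: 1·y_cotton + 5·y_loom time = 18; 5·y_cotton + 2·y_loom time = 21.
Solving: y_cotton = 3, y_loom time = 3.
Δz = y_cotton·Δb = 3 × (3) = 9, so new z* = 588 + 9 = 597.

597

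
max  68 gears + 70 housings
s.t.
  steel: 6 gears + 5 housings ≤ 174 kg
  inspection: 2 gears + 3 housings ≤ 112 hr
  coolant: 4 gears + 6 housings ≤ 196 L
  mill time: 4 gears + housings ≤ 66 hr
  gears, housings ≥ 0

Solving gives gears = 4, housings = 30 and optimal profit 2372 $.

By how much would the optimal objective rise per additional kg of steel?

At the optimum: steel uses 174 of 174 (binding); inspection uses 98 of 112 (slack = 14); coolant uses 196 of 196 (binding); mill time uses 46 of 66 (slack = 20).
Slack constraints have shadow price 0 (complementary slackness).
The binding rows give the dual system: 6·y_steel + 4·y_coolant = 68 and 5·y_steel + 6·y_coolant = 70.
Solving: y_steel = 8, y_coolant = 5.
Shadow price of steel = 8.

8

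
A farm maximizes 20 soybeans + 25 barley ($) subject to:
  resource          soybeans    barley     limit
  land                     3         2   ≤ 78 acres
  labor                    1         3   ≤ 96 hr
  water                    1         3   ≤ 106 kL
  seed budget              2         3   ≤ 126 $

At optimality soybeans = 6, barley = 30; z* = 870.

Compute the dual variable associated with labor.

Check each constraint at x*: land 78/78 (tight); labor 96/96 (tight); water 96/106 (slack 10); seed budget 102/126 (slack 24).
Slack constraints have shadow price 0 (complementary slackness).
The binding rows give the dual system: 3·y_land + 1·y_labor = 20 and 2·y_land + 3·y_labor = 25.
Solving: y_land = 5, y_labor = 5.
Shadow price of labor = 5.

5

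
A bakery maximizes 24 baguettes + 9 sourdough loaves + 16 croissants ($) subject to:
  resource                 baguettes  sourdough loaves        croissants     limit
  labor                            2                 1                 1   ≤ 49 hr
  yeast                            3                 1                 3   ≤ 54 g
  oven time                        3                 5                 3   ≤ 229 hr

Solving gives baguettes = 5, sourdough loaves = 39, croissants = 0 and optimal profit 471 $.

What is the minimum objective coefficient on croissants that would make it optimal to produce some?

21

At the optimum: labor uses 49 of 49 (binding); yeast uses 54 of 54 (binding); oven time uses 210 of 229 (slack = 19).
By complementary slackness, y = 0 for the non-binding constraint.
Dual feasibility on the basic columns requires 2·y_labor + 3·y_yeast = 24, 1·y_labor + 1·y_yeast = 9.
Solving: y_labor = 3, y_yeast = 6.
croissants enters the basis when its profit ≥ yᵀa₃ = 3·1 + 6·3 = 21.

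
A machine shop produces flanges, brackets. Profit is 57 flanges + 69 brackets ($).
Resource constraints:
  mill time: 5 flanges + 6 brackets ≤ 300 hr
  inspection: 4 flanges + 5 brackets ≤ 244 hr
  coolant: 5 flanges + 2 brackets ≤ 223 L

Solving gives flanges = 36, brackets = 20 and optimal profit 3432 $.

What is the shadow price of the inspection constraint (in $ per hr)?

At the optimum: mill time uses 300 of 300 (binding); inspection uses 244 of 244 (binding); coolant uses 220 of 223 (slack = 3).
Since coolant is not tight, its dual is 0.
The binding rows give the dual system: 5·y_mill time + 4·y_inspection = 57 and 6·y_mill time + 5·y_inspection = 69.
→ y_mill time = 9 and y_inspection = 3.
Shadow price of inspection = 3.

3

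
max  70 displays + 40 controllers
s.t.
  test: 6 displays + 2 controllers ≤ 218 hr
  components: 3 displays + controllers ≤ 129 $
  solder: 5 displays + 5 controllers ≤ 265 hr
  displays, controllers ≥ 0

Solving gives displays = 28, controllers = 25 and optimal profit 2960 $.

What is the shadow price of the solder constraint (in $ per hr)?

5

Binding: test and solder. Non-binding: components (20 unused).
By complementary slackness, y = 0 for the non-binding constraint.
Dual feasibility on the basic columns requires 6·y_test + 5·y_solder = 70, 2·y_test + 5·y_solder = 40.
→ y_test = 7.5 and y_solder = 5.
Shadow price of solder = 5.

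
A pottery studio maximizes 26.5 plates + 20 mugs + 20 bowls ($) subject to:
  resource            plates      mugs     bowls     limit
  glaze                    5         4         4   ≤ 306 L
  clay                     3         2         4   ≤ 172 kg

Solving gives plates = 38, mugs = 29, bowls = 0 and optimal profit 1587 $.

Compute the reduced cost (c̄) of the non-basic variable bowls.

Check each constraint at x*: glaze 306/306 (tight); clay 172/172 (tight).
Dual feasibility on the basic columns requires 5·y_glaze + 3·y_clay = 26.5, 4·y_glaze + 2·y_clay = 20.
This yields shadow prices y_glaze = 3.5, y_clay = 3.
Reduced cost of bowls: c₃ − yᵀa₃ = 20 − (3.5·4 + 3·4) = 20 − 26 = -6.

-6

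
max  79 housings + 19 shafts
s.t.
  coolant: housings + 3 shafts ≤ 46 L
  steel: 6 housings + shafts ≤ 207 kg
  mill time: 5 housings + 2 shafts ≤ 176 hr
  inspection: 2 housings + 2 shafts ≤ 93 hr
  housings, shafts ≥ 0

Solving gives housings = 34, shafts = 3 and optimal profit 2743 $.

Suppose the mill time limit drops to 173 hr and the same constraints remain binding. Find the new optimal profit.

Binding: steel and mill time. Non-binding: coolant (3 unused), inspection (19 unused).
Slack constraints have shadow price 0 (complementary slackness).
From A_Bᵀ y = c: 6·y_steel + 5·y_mill time = 79; 1·y_steel + 2·y_mill time = 19.
→ y_steel = 9 and y_mill time = 5.
Δz = y_mill time·Δb = 5 × (-3) = -15, so new z* = 2743 − 15 = 2728.

2728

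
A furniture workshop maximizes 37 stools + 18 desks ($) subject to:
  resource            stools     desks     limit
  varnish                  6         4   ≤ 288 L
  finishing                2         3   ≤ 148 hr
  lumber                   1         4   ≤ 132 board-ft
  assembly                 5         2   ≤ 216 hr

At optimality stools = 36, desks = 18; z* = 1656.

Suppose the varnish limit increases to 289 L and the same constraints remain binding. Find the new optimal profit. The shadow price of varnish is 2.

1658

Δb = 1, so new z* = 1656 + (2)·(1) = 1656 + 2 = 1658.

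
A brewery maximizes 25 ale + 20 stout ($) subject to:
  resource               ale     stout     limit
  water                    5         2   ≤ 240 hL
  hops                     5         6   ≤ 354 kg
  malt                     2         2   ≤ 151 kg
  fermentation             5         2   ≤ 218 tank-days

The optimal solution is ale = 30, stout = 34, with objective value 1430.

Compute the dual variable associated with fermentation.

At the optimum: water uses 218 of 240 (slack = 22); hops uses 354 of 354 (binding); malt uses 128 of 151 (slack = 23); fermentation uses 218 of 218 (binding).
By complementary slackness, y = 0 for the non-binding constraints.
The binding rows give the dual system: 5·y_hops + 5·y_fermentation = 25 and 6·y_hops + 2·y_fermentation = 20.
This yields shadow prices y_hops = 2.5, y_fermentation = 2.5.
Shadow price of fermentation = 2.5.

2.5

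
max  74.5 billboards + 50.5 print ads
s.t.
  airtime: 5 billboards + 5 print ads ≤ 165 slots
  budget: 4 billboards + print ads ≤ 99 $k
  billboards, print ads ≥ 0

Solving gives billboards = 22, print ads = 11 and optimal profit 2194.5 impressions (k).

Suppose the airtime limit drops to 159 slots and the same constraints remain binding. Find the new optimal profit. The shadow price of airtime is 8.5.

Δb = -6, so new z* = 2194.5 + (8.5)·(-6) = 2194.5 − 51 = 2143.5.

2143.5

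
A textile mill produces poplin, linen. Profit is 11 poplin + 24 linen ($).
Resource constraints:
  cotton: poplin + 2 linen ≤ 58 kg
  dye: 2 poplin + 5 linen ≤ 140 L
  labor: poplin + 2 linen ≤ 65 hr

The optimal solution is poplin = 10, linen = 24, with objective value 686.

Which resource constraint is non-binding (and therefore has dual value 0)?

cotton: 58/58 (binding)
dye: 140/140 (binding)
labor: 58/65 (slack 7)
By complementary slackness, a constraint with positive slack has shadow price 0 → labor.

labor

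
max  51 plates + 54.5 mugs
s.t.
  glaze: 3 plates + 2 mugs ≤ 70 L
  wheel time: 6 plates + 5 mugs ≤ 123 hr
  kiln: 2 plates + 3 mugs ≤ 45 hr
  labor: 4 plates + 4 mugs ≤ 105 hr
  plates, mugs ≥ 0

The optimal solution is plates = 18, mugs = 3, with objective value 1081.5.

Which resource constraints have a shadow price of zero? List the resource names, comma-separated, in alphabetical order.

glaze, labor

glaze: 60/70 (slack 10)
wheel time: 123/123 (binding)
kiln: 45/45 (binding)
labor: 84/105 (slack 21)
By complementary slackness, a constraint with positive slack has shadow price 0 → glaze, labor.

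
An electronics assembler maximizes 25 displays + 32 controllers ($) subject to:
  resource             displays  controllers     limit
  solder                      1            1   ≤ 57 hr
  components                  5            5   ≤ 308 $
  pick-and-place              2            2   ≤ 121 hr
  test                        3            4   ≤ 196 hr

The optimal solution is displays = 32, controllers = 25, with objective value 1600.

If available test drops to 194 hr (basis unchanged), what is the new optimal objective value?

Binding: solder and test. Non-binding: components (23 unused), pick-and-place (7 unused).
By complementary slackness, y = 0 for the non-binding constraints.
The binding rows give the dual system: 1·y_solder + 3·y_test = 25 and 1·y_solder + 4·y_test = 32.
Solving: y_solder = 4, y_test = 7.
Δz = y_test·Δb = 7 × (-2) = -14, so new z* = 1600 − 14 = 1586.

1586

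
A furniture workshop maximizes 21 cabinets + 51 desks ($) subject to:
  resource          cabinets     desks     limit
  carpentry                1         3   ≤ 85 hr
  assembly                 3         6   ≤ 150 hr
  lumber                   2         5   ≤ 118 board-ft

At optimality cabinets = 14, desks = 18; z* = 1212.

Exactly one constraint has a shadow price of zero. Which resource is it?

carpentry: 68/85 (slack 17)
assembly: 150/150 (binding)
lumber: 118/118 (binding)
By complementary slackness, a constraint with positive slack has shadow price 0 → carpentry.

carpentry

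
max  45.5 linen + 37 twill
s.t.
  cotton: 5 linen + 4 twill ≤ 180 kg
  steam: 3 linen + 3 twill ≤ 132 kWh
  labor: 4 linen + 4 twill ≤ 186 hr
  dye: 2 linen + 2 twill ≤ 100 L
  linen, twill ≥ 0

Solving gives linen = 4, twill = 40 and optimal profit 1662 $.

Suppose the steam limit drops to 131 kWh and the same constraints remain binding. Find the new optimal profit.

Binding: cotton and steam. Non-binding: labor (10 unused), dye (12 unused).
Since labor, dye are not tight, their duals are 0.
Dual feasibility on the basic columns requires 5·y_cotton + 3·y_steam = 45.5, 4·y_cotton + 3·y_steam = 37.
→ y_cotton = 8.5 and y_steam = 1.
Δz = y_steam·Δb = 1 × (-1) = -1, so new z* = 1662 − 1 = 1661.

1661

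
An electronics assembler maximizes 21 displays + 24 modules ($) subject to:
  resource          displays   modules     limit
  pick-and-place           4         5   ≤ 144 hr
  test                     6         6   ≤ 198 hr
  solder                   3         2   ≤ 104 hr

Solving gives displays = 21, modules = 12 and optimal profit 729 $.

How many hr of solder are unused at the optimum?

solder used = 3·21 + 2·12 = 87; slack = 104 − 87 = 17.

17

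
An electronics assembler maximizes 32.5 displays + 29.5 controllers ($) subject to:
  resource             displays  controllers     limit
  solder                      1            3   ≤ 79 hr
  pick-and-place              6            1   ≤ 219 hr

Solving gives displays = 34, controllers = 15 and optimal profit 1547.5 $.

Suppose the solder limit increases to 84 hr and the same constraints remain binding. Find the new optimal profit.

1590

At the optimum: solder uses 79 of 79 (binding); pick-and-place uses 219 of 219 (binding).
Dual feasibility on the basic columns requires 1·y_solder + 6·y_pick-and-place = 32.5, 3·y_solder + 1·y_pick-and-place = 29.5.
This yields shadow prices y_solder = 8.5, y_pick-and-place = 4.
Δz = y_solder·Δb = 8.5 × (5) = 42.5, so new z* = 1547.5 + 42.5 = 1590.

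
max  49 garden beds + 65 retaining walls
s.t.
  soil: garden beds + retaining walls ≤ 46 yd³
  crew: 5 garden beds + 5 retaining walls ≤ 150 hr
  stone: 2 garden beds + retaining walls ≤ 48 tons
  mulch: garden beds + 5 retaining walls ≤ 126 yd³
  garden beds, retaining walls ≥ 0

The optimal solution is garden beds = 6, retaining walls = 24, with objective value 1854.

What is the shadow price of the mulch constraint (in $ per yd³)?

Binding: crew and mulch. Non-binding: soil (16 unused), stone (12 unused).
Slack constraints have shadow price 0 (complementary slackness).
The binding rows give the dual system: 5·y_crew + 1·y_mulch = 49 and 5·y_crew + 5·y_mulch = 65.
Solving: y_crew = 9, y_mulch = 4.
Shadow price of mulch = 4.

4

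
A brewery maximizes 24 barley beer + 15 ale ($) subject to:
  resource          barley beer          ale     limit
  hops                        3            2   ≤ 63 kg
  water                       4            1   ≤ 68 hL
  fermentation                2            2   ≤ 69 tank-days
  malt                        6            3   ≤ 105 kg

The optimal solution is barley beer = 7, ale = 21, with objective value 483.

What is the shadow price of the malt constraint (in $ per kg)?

At the optimum: hops uses 63 of 63 (binding); water uses 49 of 68 (slack = 19); fermentation uses 56 of 69 (slack = 13); malt uses 105 of 105 (binding).
Slack constraints have shadow price 0 (complementary slackness).
From A_Bᵀ y = c: 3·y_hops + 6·y_malt = 24; 2·y_hops + 3·y_malt = 15.
Solving: y_hops = 6, y_malt = 1.
Shadow price of malt = 1.

1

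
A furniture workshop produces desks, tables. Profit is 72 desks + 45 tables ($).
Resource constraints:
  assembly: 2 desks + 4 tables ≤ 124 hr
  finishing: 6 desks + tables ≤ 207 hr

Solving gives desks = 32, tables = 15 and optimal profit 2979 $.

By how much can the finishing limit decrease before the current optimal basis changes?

176

Binding constraints: assembly, finishing. The basis is B = [[2,4],[6,1]] with det -22.
Per unit decrease in finishing, x* moves by d = (-0.1818, 0.0909).
The basis stays optimal until desks reaches 0; allowable decrease = 176 hr.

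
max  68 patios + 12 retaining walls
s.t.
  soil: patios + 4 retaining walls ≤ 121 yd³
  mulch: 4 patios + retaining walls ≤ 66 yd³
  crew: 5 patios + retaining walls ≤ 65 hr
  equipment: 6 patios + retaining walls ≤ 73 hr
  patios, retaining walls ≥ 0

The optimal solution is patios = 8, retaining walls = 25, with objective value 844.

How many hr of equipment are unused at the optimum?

0

equipment used = 6·8 + 1·25 = 73; slack = 73 − 73 = 0.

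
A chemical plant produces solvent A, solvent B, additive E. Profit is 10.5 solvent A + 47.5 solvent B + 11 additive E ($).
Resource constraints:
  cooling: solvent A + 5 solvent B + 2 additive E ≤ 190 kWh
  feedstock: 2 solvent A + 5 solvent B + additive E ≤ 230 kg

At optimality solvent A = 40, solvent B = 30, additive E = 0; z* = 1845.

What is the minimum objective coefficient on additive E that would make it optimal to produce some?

18

Both cooling and feedstock are binding at x*.
Dual feasibility on the basic columns requires 1·y_cooling + 2·y_feedstock = 10.5, 5·y_cooling + 5·y_feedstock = 47.5.
This yields shadow prices y_cooling = 8.5, y_feedstock = 1.
additive E enters the basis when its profit ≥ yᵀa₃ = 8.5·2 + 1·1 = 18.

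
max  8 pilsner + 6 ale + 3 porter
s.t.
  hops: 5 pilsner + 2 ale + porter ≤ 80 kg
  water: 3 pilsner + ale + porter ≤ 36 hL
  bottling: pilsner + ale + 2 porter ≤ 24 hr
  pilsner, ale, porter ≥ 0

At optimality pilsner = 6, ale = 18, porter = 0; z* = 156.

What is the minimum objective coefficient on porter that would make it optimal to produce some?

11

Check each constraint at x*: hops 66/80 (slack 14); water 36/36 (tight); bottling 24/24 (tight).
Since hops is not tight, its dual is 0.
From A_Bᵀ y = c: 3·y_water + 1·y_bottling = 8; 1·y_water + 1·y_bottling = 6.
→ y_water = 1 and y_bottling = 5.
porter enters the basis when its profit ≥ yᵀa₃ = 1·1 + 5·2 = 11.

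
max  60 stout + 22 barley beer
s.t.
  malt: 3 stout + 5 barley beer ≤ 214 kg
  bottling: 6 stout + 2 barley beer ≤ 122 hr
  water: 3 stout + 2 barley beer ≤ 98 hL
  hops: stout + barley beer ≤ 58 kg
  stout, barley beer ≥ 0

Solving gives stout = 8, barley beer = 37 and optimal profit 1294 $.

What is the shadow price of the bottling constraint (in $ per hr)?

9

At the optimum: malt uses 209 of 214 (slack = 5); bottling uses 122 of 122 (binding); water uses 98 of 98 (binding); hops uses 45 of 58 (slack = 13).
Since malt, hops are not tight, their duals are 0.
Dual feasibility on the basic columns requires 6·y_bottling + 3·y_water = 60, 2·y_bottling + 2·y_water = 22.
Solving: y_bottling = 9, y_water = 2.
Shadow price of bottling = 9.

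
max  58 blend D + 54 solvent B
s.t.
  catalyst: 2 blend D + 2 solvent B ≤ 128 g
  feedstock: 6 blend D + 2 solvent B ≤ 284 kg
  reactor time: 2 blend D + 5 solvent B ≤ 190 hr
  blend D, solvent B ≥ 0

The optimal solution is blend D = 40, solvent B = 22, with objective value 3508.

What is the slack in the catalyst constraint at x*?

4

catalyst used = 2·40 + 2·22 = 124; slack = 128 − 124 = 4.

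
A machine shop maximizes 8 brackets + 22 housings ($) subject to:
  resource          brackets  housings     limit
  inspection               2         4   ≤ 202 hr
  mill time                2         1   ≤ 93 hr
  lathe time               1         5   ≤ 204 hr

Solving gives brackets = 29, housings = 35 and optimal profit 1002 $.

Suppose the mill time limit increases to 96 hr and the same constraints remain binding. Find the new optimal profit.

At the optimum: inspection uses 198 of 202 (slack = 4); mill time uses 93 of 93 (binding); lathe time uses 204 of 204 (binding).
Slack constraints have shadow price 0 (complementary slackness).
From A_Bᵀ y = c: 2·y_mill time + 1·y_lathe time = 8; 1·y_mill time + 5·y_lathe time = 22.
→ y_mill time = 2 and y_lathe time = 4.
Δz = y_mill time·Δb = 2 × (3) = 6, so new z* = 1002 + 6 = 1008.

1008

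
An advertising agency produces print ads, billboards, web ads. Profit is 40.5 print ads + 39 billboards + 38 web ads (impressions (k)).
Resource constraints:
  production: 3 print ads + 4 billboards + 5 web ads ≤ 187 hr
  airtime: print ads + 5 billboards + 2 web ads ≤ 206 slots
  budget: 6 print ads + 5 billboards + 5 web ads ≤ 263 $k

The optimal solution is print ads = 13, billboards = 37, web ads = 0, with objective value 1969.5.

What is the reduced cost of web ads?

Binding: production and budget. Non-binding: airtime (8 unused).
Since airtime is not tight, its dual is 0.
The binding rows give the dual system: 3·y_production + 6·y_budget = 40.5 and 4·y_production + 5·y_budget = 39.
This yields shadow prices y_production = 3.5, y_budget = 5.
Reduced cost of web ads: c₃ − yᵀa₃ = 38 − (3.5·5 + 5·5) = 38 − 42.5 = -4.5.

-4.5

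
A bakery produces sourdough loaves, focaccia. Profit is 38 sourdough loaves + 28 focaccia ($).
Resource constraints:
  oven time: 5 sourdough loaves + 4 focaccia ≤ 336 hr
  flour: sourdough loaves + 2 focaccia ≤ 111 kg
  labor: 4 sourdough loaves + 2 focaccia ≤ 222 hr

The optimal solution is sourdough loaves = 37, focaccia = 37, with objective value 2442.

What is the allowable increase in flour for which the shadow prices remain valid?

3

Binding constraints: flour, labor. The basis is B = [[1,2],[4,2]] with det -6.
Per unit increase in flour, x* moves by d = (-0.3333, 0.6667).
The basis stays optimal until oven time becomes binding; allowable increase = 3 kg.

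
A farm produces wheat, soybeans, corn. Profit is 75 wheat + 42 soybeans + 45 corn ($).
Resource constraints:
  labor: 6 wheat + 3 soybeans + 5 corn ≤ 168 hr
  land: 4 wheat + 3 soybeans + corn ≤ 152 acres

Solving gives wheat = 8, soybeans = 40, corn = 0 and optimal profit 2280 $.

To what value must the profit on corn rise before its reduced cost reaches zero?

52

At the optimum: labor uses 168 of 168 (binding); land uses 152 of 152 (binding).
From A_Bᵀ y = c: 6·y_labor + 4·y_land = 75; 3·y_labor + 3·y_land = 42.
Solving: y_labor = 9.5, y_land = 4.5.
corn enters the basis when its profit ≥ yᵀa₃ = 9.5·5 + 4.5·1 = 52.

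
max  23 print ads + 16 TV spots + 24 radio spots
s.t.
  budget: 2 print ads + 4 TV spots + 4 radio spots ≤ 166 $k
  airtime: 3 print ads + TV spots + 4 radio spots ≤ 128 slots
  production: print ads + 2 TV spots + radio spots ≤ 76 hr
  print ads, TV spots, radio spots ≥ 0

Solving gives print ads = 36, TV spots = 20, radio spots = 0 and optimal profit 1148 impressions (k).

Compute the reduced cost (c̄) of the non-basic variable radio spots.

-5

At the optimum: budget uses 152 of 166 (slack = 14); airtime uses 128 of 128 (binding); production uses 76 of 76 (binding).
Since budget is not tight, its dual is 0.
Dual feasibility on the basic columns requires 3·y_airtime + 1·y_production = 23, 1·y_airtime + 2·y_production = 16.
This yields shadow prices y_airtime = 6, y_production = 5.
Reduced cost of radio spots: c₃ − yᵀa₃ = 24 − (6·4 + 5·1) = 24 − 29 = -5.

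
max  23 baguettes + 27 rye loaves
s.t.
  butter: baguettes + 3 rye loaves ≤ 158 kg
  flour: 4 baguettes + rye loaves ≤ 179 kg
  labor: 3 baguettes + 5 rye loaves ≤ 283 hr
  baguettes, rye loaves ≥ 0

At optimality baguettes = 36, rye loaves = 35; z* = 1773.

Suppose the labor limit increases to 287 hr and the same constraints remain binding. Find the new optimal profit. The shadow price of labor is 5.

1793

Δb = 4, so new z* = 1773 + (5)·(4) = 1773 + 20 = 1793.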